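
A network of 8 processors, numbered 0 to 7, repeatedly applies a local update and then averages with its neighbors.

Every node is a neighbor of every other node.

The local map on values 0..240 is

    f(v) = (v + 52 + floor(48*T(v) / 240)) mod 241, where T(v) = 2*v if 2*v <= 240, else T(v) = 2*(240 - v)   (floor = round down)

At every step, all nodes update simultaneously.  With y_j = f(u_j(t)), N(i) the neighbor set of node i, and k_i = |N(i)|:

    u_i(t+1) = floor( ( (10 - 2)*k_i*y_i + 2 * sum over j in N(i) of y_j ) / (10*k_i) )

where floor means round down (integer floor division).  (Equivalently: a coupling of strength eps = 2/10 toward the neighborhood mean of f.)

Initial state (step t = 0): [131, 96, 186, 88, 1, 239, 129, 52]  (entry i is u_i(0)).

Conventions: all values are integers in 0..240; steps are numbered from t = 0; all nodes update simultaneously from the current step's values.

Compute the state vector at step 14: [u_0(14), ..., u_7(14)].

Answer: [224, 223, 103, 223, 106, 106, 224, 178]

Derivation:
t=0: [131, 96, 186, 88, 1, 239, 129, 52]
t=1: [204, 173, 44, 165, 71, 68, 203, 125]
t=2: [42, 27, 107, 24, 136, 133, 41, 192]
t=3: [115, 99, 185, 96, 207, 205, 114, 47]
t=4: [192, 175, 42, 171, 52, 51, 191, 118]
t=5: [35, 27, 103, 25, 113, 113, 34, 185]
t=6: [106, 97, 180, 95, 190, 190, 105, 42]
t=7: [181, 171, 38, 169, 43, 43, 180, 111]
t=8: [28, 23, 97, 22, 103, 103, 28, 176]
t=9: [97, 91, 171, 90, 178, 178, 97, 36]
t=10: [169, 162, 31, 162, 34, 34, 169, 103]
t=11: [20, 17, 87, 17, 91, 91, 20, 165]
t=12: [85, 82, 157, 82, 162, 162, 85, 28]
t=13: [154, 150, 22, 150, 25, 25, 154, 92]
t=14: [224, 223, 103, 223, 106, 106, 224, 178]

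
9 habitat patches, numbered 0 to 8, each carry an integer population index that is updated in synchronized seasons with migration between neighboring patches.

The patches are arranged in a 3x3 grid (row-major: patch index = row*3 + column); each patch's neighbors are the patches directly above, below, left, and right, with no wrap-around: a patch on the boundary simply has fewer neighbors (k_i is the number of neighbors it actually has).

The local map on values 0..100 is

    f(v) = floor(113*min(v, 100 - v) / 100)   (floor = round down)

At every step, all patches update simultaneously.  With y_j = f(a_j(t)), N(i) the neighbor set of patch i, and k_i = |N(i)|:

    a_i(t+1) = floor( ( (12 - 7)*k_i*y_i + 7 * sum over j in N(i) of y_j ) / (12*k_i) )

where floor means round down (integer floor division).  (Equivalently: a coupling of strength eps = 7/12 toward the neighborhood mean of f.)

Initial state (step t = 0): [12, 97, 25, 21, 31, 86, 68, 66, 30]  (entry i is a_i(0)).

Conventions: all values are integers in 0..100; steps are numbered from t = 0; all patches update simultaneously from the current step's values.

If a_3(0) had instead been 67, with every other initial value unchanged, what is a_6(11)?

Simulating step by step:
t=0: [12, 97, 25, 67, 31, 86, 68, 66, 30]
t=1: [17, 16, 16, 31, 28, 24, 36, 36, 29]
t=2: [23, 20, 20, 32, 30, 27, 38, 36, 32]
t=3: [27, 24, 24, 34, 32, 30, 39, 38, 35]
t=4: [31, 29, 28, 37, 35, 33, 41, 40, 38]
t=5: [35, 33, 33, 40, 38, 37, 44, 43, 41]
t=6: [40, 38, 38, 44, 42, 41, 47, 46, 45]
t=7: [45, 43, 43, 48, 47, 46, 51, 50, 49]
t=8: [50, 49, 48, 53, 52, 51, 55, 55, 54]
t=9: [54, 54, 54, 53, 53, 53, 50, 50, 51]
t=10: [51, 51, 51, 53, 53, 53, 55, 55, 54]
t=11: [54, 54, 54, 52, 52, 53, 50, 50, 51]

Answer: a_6(11) = 50
Key observation: This trace re-runs the system from the modified initial state.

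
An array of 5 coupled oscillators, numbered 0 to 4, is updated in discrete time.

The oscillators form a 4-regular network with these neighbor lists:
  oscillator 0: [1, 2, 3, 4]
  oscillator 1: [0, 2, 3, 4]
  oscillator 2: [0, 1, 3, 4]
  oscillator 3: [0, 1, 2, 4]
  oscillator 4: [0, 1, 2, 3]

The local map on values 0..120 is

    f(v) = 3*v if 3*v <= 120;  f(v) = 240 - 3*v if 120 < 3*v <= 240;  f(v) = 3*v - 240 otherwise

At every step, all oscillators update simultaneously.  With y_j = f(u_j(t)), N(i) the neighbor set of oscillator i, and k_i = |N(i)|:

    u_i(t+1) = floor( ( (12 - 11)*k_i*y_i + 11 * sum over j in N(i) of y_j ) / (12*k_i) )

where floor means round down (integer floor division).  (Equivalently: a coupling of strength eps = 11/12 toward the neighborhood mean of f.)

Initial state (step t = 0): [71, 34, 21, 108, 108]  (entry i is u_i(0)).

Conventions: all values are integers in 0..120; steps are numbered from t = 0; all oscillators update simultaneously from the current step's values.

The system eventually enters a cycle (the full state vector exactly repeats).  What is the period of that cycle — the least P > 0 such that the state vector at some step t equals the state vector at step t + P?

Answer: 4
Key observation: The state at step 6, [81, 81, 81, 81, 81], reappears at step 10 — and no state repeats earlier — so the cycle the system enters has period 4.

Derivation:
t=0: [71, 34, 21, 108, 108]
t=1: [78, 67, 73, 70, 70]
t=2: [28, 23, 25, 24, 24]
t=3: [73, 75, 74, 74, 74]
t=4: [17, 18, 18, 18, 18]
t=5: [53, 53, 53, 53, 53]
t=6: [81, 81, 81, 81, 81]
t=7: [3, 3, 3, 3, 3]
t=8: [9, 9, 9, 9, 9]
t=9: [27, 27, 27, 27, 27]
t=10: [81, 81, 81, 81, 81]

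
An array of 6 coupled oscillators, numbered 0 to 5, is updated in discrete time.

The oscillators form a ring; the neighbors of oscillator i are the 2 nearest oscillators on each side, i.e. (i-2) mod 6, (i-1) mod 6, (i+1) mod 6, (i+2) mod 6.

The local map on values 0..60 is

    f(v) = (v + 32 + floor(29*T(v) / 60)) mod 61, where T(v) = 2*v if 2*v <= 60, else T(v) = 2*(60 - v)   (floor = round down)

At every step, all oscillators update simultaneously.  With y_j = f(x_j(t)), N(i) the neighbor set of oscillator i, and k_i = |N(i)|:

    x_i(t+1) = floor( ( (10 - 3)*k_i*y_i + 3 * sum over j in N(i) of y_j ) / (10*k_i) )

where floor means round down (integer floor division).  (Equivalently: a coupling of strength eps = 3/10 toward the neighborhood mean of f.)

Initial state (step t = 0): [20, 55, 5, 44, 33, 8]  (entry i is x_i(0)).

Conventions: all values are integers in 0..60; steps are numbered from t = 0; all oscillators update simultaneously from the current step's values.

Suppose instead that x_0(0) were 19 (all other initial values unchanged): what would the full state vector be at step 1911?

Simulating step by step:
t=0: [19, 55, 5, 44, 33, 8]
t=1: [16, 30, 36, 32, 30, 40]
t=2: [10, 27, 27, 30, 27, 27]
t=3: [42, 26, 26, 28, 26, 26]
t=4: [27, 22, 22, 24, 22, 22]
t=5: [21, 15, 15, 16, 15, 15]
t=6: [8, 1, 1, 1, 1, 1]
t=7: [42, 34, 34, 33, 34, 34]
t=8: [30, 30, 30, 30, 30, 30]
t=9: [30, 30, 30, 30, 30, 30]

Answer: [30, 30, 30, 30, 30, 30]
Key observation: The state at step 8, [30, 30, 30, 30, 30, 30], reappears at step 9: the system is in a cycle of period 1 from step 8 on.  Therefore the state at step 1911 equals the state at step 8 + ((1911 - 8) mod 1) = 8, which is [30, 30, 30, 30, 30, 30].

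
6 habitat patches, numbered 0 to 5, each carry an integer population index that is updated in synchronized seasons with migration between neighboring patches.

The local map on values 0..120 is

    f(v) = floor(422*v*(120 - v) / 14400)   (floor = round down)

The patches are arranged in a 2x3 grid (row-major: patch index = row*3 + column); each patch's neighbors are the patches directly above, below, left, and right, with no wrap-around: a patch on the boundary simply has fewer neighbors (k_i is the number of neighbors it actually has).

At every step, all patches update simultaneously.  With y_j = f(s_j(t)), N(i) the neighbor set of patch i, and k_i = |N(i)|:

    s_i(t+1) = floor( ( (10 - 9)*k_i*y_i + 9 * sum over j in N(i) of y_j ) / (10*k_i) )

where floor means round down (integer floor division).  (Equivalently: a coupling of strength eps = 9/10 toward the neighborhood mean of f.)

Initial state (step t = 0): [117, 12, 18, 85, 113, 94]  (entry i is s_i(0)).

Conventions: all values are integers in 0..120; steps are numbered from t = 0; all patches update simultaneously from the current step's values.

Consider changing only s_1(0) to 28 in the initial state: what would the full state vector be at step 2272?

Answer: [103, 103, 103, 103, 103, 103]
Key observation: The state at step 8, [103, 103, 103, 103, 103, 103], reappears at step 10: the system is in a cycle of period 2 from step 8 on.  Therefore the state at step 2272 equals the state at step 8 + ((2272 - 8) mod 2) = 8, which is [103, 103, 103, 103, 103, 103].

Derivation:
t=0: [117, 28, 18, 85, 113, 94]
t=1: [73, 33, 71, 23, 72, 41]
t=2: [77, 99, 90, 96, 83, 100]
t=3: [66, 85, 61, 90, 64, 81]
t=4: [85, 102, 91, 101, 87, 103]
t=5: [57, 79, 54, 82, 56, 77]
t=6: [93, 103, 96, 103, 95, 103]
t=7: [53, 67, 52, 69, 52, 66]
t=8: [103, 103, 103, 103, 103, 103]
t=9: [51, 51, 51, 51, 51, 51]
t=10: [103, 103, 103, 103, 103, 103]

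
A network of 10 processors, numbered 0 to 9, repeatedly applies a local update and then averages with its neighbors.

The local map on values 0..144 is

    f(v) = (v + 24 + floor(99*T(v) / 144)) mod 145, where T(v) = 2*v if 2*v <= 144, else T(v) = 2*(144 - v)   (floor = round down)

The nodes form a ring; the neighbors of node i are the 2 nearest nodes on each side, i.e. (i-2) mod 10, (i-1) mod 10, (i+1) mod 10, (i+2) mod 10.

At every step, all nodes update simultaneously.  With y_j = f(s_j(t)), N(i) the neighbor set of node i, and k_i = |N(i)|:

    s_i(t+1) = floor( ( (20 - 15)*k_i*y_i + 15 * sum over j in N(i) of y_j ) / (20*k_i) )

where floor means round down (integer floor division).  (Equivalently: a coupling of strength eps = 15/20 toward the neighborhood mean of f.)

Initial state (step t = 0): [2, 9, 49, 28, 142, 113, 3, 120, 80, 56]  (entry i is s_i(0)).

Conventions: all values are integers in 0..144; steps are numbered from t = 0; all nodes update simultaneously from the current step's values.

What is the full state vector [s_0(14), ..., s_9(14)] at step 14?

Answer: [33, 40, 40, 33, 46, 59, 59, 59, 60, 47]

Derivation:
t=0: [2, 9, 49, 28, 142, 113, 3, 120, 80, 56]
t=1: [52, 61, 69, 67, 61, 41, 33, 31, 31, 31]
t=2: [49, 39, 26, 48, 62, 79, 88, 102, 80, 65]
t=3: [87, 103, 100, 85, 65, 57, 40, 41, 59, 72]
t=4: [38, 42, 39, 34, 48, 63, 64, 68, 67, 54]
t=5: [81, 94, 118, 101, 86, 65, 53, 29, 45, 60]
t=6: [53, 36, 39, 37, 31, 41, 57, 58, 63, 63]
t=7: [53, 75, 89, 110, 92, 74, 52, 39, 18, 36]
t=8: [50, 47, 34, 42, 34, 48, 51, 71, 59, 71]
t=9: [92, 111, 120, 120, 94, 85, 57, 50, 49, 76]
t=10: [58, 37, 36, 36, 33, 54, 72, 81, 81, 79]
t=11: [62, 80, 90, 88, 77, 59, 50, 39, 41, 52]
t=12: [46, 33, 41, 40, 58, 70, 92, 82, 83, 58]
t=13: [86, 98, 99, 83, 65, 53, 39, 39, 55, 65]
t=14: [33, 40, 40, 33, 46, 59, 59, 59, 60, 47]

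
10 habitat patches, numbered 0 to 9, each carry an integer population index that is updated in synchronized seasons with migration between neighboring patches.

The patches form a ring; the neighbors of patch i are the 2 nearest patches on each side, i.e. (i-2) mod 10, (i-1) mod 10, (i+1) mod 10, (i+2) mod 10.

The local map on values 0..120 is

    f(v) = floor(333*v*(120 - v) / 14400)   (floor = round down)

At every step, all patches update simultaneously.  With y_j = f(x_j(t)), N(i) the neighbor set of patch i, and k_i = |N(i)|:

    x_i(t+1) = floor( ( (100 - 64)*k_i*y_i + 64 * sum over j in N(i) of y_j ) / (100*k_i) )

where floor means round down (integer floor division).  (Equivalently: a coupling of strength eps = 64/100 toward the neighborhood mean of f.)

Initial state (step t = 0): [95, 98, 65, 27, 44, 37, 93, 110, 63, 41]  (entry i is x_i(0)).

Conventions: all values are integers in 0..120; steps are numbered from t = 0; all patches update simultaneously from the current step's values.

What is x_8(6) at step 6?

Simulating step by step:
t=0: [95, 98, 65, 27, 44, 37, 93, 110, 63, 41]
t=1: [65, 60, 67, 65, 70, 60, 61, 54, 63, 60]
t=2: [82, 82, 81, 82, 81, 82, 82, 82, 82, 82]
t=3: [72, 72, 72, 72, 72, 72, 72, 72, 72, 72]
t=4: [79, 79, 79, 79, 79, 79, 79, 79, 79, 79]
t=5: [74, 74, 74, 74, 74, 74, 74, 74, 74, 74]
t=6: [78, 78, 78, 78, 78, 78, 78, 78, 78, 78]

Answer: x_8(6) = 78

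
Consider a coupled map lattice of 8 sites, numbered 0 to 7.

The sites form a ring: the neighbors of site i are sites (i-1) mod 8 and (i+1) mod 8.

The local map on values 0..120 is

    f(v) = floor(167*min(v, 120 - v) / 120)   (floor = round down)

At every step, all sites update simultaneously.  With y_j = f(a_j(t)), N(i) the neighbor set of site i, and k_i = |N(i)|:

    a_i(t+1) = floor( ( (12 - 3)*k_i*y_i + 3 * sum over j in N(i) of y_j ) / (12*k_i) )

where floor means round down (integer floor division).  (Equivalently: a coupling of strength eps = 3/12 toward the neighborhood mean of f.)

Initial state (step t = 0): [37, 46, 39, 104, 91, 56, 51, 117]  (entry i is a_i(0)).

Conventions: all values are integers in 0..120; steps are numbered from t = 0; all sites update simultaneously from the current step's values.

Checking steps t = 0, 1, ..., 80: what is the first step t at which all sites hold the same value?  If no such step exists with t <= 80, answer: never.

Simulating step by step:
t=0: [37, 46, 39, 104, 91, 56, 51, 117]  (not all equal)
t=1: [46, 61, 51, 28, 42, 71, 62, 18]  (not all equal)
t=2: [61, 78, 67, 44, 56, 68, 71, 36]  (not all equal)
t=3: [75, 62, 69, 64, 74, 72, 66, 56]  (not all equal)
t=4: [66, 76, 72, 74, 65, 66, 74, 74]  (not all equal)
t=5: [71, 63, 65, 65, 74, 73, 65, 65]  (not all equal)
t=6: [70, 77, 76, 74, 65, 66, 74, 75]  (not all equal)
t=7: [66, 60, 61, 65, 74, 73, 65, 63]  (not all equal)
t=8: [76, 81, 81, 75, 65, 66, 75, 78]  (not all equal)
t=9: [59, 54, 55, 62, 74, 73, 63, 58]  (not all equal)
t=10: [80, 76, 76, 77, 66, 66, 77, 80]  (not all equal)
t=11: [55, 60, 60, 61, 73, 73, 60, 55]  (not all equal)
t=12: [76, 82, 82, 80, 67, 67, 79, 76]  (not all equal)
t=13: [59, 53, 52, 56, 70, 71, 59, 60]  (not all equal)
t=14: [81, 74, 72, 75, 69, 69, 80, 82]  (not all equal)
t=15: [55, 63, 65, 63, 69, 68, 56, 52]  (not all equal)
t=16: [75, 78, 76, 77, 71, 72, 75, 73]  (not all equal)
t=17: [61, 58, 60, 60, 66, 65, 62, 64]  (not all equal)
t=18: [81, 80, 82, 82, 76, 76, 79, 78]  (not all equal)
t=19: [54, 54, 52, 53, 59, 60, 57, 57]  (not all equal)
t=20: [75, 74, 72, 74, 81, 82, 79, 78]  (not all equal)
t=21: [61, 64, 65, 63, 55, 52, 56, 58]  (not all equal)
t=22: [81, 77, 76, 78, 75, 73, 76, 79]  (not all equal)
t=23: [55, 58, 60, 58, 61, 64, 61, 57]  (not all equal)
t=24: [76, 79, 82, 80, 81, 78, 81, 79]  (not all equal)
t=25: [60, 56, 53, 54, 54, 57, 54, 57]  (not all equal)
t=26: [81, 77, 73, 74, 75, 78, 76, 79]  (not all equal)
t=27: [55, 59, 64, 63, 61, 58, 60, 57]  (not all equal)
t=28: [77, 80, 77, 79, 81, 80, 82, 79]  (not all equal)
t=29: [58, 56, 58, 56, 54, 54, 53, 56]  (not all equal)
t=30: [79, 77, 79, 77, 75, 74, 73, 76]  (not all equal)
t=31: [57, 58, 57, 59, 61, 63, 64, 61]  (not all equal)
t=32: [79, 79, 79, 81, 81, 79, 77, 81]  (not all equal)
t=33: [56, 57, 56, 54, 54, 56, 58, 55]  (not all equal)
t=34: [77, 78, 77, 75, 75, 77, 79, 76]  (not all equal)
t=35: [59, 58, 59, 61, 61, 59, 57, 60]  (not all equal)
t=36: [81, 80, 81, 82, 82, 81, 79, 82]  (not all equal)
t=37: [53, 54, 53, 52, 52, 54, 56, 52]  (not all equal)
t=38: [73, 74, 73, 72, 72, 74, 76, 72]  (not all equal)
t=39: [65, 64, 65, 65, 65, 63, 62, 65]  (not all equal)
t=40: [76, 76, 76, 76, 76, 78, 79, 76]  (not all equal)
t=41: [61, 61, 61, 61, 60, 58, 57, 60]  (not all equal)
t=42: [82, 82, 82, 82, 82, 80, 79, 82]  (not all equal)
t=43: [52, 52, 52, 52, 52, 54, 56, 52]  (not all equal)
t=44: [72, 72, 72, 72, 72, 74, 76, 72]  (not all equal)
t=45: [66, 66, 66, 66, 65, 63, 62, 65]  (not all equal)
t=46: [75, 75, 75, 75, 76, 78, 79, 76]  (not all equal)
t=47: [61, 62, 62, 61, 60, 58, 57, 60]  (not all equal)
t=48: [81, 80, 80, 81, 82, 80, 79, 82]  (not all equal)
t=49: [53, 54, 54, 53, 52, 54, 56, 52]  (not all equal)
t=50: [73, 74, 74, 73, 72, 74, 76, 72]  (not all equal)
t=51: [65, 64, 64, 65, 65, 63, 62, 65]  (not all equal)
t=52: [76, 76, 76, 76, 76, 78, 79, 76]  (not all equal)

Answer: never
Key observation: The state at step 40 reappears at step 52 — the system is in a cycle of period 12 from step 40 on.  No step 0..52 is synchronized, and the cycle repeats forever, so no step up to 80 (or ever) has all sites equal.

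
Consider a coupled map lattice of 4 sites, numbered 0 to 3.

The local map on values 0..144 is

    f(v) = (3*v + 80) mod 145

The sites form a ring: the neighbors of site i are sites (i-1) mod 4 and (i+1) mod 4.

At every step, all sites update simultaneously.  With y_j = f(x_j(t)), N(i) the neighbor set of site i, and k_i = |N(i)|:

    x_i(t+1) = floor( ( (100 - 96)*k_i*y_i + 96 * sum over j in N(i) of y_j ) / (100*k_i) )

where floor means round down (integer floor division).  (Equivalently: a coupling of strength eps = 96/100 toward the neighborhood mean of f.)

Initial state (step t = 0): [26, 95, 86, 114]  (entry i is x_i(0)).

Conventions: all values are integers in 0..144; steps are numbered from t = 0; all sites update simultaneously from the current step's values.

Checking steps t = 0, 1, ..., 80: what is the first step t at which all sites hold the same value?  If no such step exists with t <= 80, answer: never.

Answer: 20
Key observation: Synchronization is absorbing here: once all sites are equal they stay equal, and step 20 is the first all-equal step.

Derivation:
t=0: [26, 95, 86, 114]  (not all equal)
t=1: [99, 32, 101, 34]  (not all equal)
t=2: [36, 87, 36, 87]  (not all equal)
t=3: [50, 43, 50, 43]  (not all equal)
t=4: [64, 84, 64, 84]  (not all equal)
t=5: [45, 123, 45, 123]  (not all equal)
t=6: [16, 67, 16, 67]  (not all equal)
t=7: [135, 128, 135, 128]  (not all equal)
t=8: [29, 49, 29, 49]  (not all equal)
t=9: [79, 24, 79, 24]  (not all equal)
t=10: [7, 26, 7, 26]  (not all equal)
t=11: [16, 97, 16, 97]  (not all equal)
t=12: [82, 126, 82, 126]  (not all equal)
t=13: [23, 35, 23, 35]  (not all equal)
t=14: [38, 5, 38, 5]  (not all equal)
t=15: [93, 50, 93, 50]  (not all equal)
t=16: [84, 69, 84, 69]  (not all equal)
t=17: [138, 46, 138, 46]  (not all equal)
t=18: [72, 59, 72, 59]  (not all equal)
t=19: [107, 10, 107, 10]  (not all equal)
t=20: [110, 110, 110, 110]  (all equal)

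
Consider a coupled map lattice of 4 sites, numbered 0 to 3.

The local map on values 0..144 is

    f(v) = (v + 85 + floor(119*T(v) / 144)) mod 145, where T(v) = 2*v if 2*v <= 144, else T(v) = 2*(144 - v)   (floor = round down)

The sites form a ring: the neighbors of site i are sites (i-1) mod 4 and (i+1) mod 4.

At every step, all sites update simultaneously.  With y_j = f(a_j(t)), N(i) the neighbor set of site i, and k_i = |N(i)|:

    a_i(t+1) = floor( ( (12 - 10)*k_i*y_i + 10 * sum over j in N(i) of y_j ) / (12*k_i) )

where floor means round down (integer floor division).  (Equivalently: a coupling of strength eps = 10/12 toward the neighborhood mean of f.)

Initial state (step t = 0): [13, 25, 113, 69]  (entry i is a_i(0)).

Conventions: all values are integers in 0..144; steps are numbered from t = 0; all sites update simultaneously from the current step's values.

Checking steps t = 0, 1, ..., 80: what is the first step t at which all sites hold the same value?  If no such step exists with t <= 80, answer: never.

Answer: 5
Key observation: Synchronization is absorbing here: once all sites are equal they stay equal, and step 5 is the first all-equal step.

Derivation:
t=0: [13, 25, 113, 69]  (not all equal)
t=1: [73, 93, 71, 113]  (not all equal)
t=2: [113, 127, 113, 124]  (not all equal)
t=3: [97, 102, 97, 102]  (not all equal)
t=4: [111, 113, 111, 113]  (not all equal)
t=5: [104, 104, 104, 104]  (all equal)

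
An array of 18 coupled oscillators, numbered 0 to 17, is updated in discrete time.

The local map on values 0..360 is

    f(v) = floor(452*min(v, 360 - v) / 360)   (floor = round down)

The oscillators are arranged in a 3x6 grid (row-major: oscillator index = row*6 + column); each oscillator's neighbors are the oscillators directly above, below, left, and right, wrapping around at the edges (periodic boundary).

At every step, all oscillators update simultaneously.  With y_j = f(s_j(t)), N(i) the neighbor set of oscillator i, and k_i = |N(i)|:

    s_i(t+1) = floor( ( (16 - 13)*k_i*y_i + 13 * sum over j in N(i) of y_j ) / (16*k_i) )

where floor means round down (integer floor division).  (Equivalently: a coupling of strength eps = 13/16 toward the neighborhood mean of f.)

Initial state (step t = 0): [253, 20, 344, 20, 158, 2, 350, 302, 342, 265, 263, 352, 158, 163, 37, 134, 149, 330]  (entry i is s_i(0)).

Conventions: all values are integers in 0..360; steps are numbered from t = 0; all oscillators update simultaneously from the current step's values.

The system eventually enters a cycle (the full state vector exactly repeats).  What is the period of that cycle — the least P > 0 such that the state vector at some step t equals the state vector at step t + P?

Simulating step by step:
t=0: [253, 20, 344, 20, 158, 2, 350, 302, 342, 265, 263, 352, 158, 163, 37, 134, 149, 330]
t=1: [73, 92, 27, 107, 105, 77, 86, 66, 56, 90, 127, 36, 115, 107, 92, 108, 141, 87]
t=2: [110, 90, 94, 108, 139, 94, 93, 101, 82, 122, 124, 104, 116, 117, 97, 134, 141, 114]
t=3: [125, 128, 117, 149, 151, 140, 131, 120, 124, 142, 157, 132, 137, 129, 131, 150, 163, 142]
t=4: [165, 154, 162, 177, 190, 172, 161, 158, 158, 181, 186, 175, 166, 161, 162, 184, 191, 178]
t=5: [204, 200, 203, 216, 216, 215, 206, 198, 205, 216, 217, 215, 208, 200, 205, 216, 217, 215]
t=6: [191, 198, 192, 183, 180, 184, 192, 197, 193, 182, 180, 183, 192, 197, 192, 182, 180, 183]
t=7: [210, 206, 210, 220, 223, 220, 211, 206, 211, 220, 224, 219, 211, 206, 211, 220, 224, 219]
t=8: [185, 190, 185, 177, 172, 177, 186, 190, 185, 176, 172, 177, 186, 190, 185, 176, 172, 177]
t=9: [217, 215, 218, 219, 217, 219, 218, 215, 217, 219, 217, 219, 218, 215, 217, 219, 217, 219]
t=10: [178, 180, 179, 177, 178, 177, 178, 180, 179, 177, 178, 177, 178, 180, 179, 177, 178, 177]
t=11: [223, 224, 224, 222, 222, 222, 223, 224, 224, 222, 222, 222, 223, 224, 224, 222, 222, 222]
t=12: [171, 170, 170, 172, 173, 172, 171, 170, 170, 172, 173, 172, 171, 170, 170, 172, 173, 172]
t=13: [214, 213, 213, 215, 216, 215, 214, 213, 213, 215, 216, 215, 214, 213, 213, 215, 216, 215]
t=14: [183, 183, 183, 182, 180, 181, 183, 183, 183, 182, 180, 181, 183, 183, 183, 182, 180, 181]
t=15: [222, 222, 222, 223, 224, 224, 222, 222, 222, 223, 224, 224, 222, 222, 222, 223, 224, 224]
t=16: [172, 173, 172, 171, 170, 170, 172, 173, 172, 171, 170, 170, 172, 173, 172, 171, 170, 170]
t=17: [215, 216, 215, 214, 213, 213, 215, 216, 215, 214, 213, 213, 215, 216, 215, 214, 213, 213]
t=18: [182, 180, 181, 183, 183, 183, 182, 180, 181, 183, 183, 183, 182, 180, 181, 183, 183, 183]
t=19: [223, 224, 224, 222, 222, 222, 223, 224, 224, 222, 222, 222, 223, 224, 224, 222, 222, 222]

Answer: 8
Key observation: The state at step 11, [223, 224, 224, 222, 222, 222, 223, 224, 224, 222, 222, 222, 223, 224, 224, 222, 222, 222], reappears at step 19 — and no state repeats earlier — so the cycle the system enters has period 8.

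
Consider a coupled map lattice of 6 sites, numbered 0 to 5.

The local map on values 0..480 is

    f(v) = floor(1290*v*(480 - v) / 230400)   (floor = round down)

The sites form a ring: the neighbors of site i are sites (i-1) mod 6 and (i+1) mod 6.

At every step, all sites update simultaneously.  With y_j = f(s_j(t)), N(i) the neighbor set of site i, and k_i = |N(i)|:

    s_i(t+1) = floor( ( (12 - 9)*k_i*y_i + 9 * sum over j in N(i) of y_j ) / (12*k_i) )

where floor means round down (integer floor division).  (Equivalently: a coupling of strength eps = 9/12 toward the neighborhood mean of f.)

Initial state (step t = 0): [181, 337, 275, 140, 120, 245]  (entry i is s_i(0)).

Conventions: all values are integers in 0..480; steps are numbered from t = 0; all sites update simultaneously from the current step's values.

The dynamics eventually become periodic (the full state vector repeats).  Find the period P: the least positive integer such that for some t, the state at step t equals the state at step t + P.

Answer: 2
Key observation: The state at step 7, [300, 300, 300, 300, 300, 300], reappears at step 9 — and no state repeats earlier — so the cycle the system enters has period 2.

Derivation:
t=0: [181, 337, 275, 140, 120, 245]
t=1: [297, 299, 279, 275, 280, 284]
t=2: [306, 307, 310, 313, 313, 309]
t=3: [296, 296, 294, 293, 293, 295]
t=4: [304, 304, 305, 306, 305, 305]
t=5: [298, 298, 298, 298, 298, 298]
t=6: [303, 303, 303, 303, 303, 303]
t=7: [300, 300, 300, 300, 300, 300]
t=8: [302, 302, 302, 302, 302, 302]
t=9: [300, 300, 300, 300, 300, 300]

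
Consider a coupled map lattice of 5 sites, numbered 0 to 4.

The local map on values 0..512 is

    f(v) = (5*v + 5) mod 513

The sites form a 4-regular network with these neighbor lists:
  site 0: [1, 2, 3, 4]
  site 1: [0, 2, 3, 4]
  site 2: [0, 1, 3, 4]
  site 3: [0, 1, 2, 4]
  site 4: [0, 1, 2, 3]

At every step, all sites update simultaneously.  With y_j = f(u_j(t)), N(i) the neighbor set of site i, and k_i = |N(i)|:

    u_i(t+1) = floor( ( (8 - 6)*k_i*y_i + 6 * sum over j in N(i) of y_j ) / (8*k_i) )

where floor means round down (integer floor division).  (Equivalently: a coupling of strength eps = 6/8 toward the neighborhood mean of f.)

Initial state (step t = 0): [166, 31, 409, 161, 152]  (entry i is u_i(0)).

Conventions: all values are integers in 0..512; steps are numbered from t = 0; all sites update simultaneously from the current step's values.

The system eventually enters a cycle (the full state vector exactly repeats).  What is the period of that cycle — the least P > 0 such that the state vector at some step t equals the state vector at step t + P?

Answer: 18
Key observation: The state at step 6, [83, 82, 83, 83, 82], reappears at step 24 — and no state repeats earlier — so the cycle the system enters has period 18.

Derivation:
t=0: [166, 31, 409, 161, 152]
t=1: [309, 299, 321, 307, 304]
t=2: [198, 227, 202, 198, 229]
t=3: [349, 326, 350, 349, 327]
t=4: [169, 162, 170, 169, 162]
t=5: [324, 322, 325, 324, 322]
t=6: [83, 82, 83, 83, 82]
t=7: [418, 417, 418, 418, 417]
t=8: [41, 40, 41, 41, 40]
t=9: [208, 207, 208, 208, 207]
t=10: [17, 16, 17, 17, 16]
t=11: [88, 87, 88, 88, 87]
t=12: [443, 442, 443, 443, 442]
t=13: [166, 165, 166, 166, 165]
t=14: [320, 319, 320, 320, 319]
t=15: [64, 63, 64, 64, 63]
t=16: [323, 322, 323, 323, 322]
t=17: [79, 78, 79, 79, 78]
t=18: [398, 397, 398, 398, 397]
t=19: [454, 453, 454, 454, 453]
t=20: [221, 220, 221, 221, 220]
t=21: [82, 81, 82, 82, 81]
t=22: [413, 412, 413, 413, 412]
t=23: [16, 15, 16, 16, 15]
t=24: [83, 82, 83, 83, 82]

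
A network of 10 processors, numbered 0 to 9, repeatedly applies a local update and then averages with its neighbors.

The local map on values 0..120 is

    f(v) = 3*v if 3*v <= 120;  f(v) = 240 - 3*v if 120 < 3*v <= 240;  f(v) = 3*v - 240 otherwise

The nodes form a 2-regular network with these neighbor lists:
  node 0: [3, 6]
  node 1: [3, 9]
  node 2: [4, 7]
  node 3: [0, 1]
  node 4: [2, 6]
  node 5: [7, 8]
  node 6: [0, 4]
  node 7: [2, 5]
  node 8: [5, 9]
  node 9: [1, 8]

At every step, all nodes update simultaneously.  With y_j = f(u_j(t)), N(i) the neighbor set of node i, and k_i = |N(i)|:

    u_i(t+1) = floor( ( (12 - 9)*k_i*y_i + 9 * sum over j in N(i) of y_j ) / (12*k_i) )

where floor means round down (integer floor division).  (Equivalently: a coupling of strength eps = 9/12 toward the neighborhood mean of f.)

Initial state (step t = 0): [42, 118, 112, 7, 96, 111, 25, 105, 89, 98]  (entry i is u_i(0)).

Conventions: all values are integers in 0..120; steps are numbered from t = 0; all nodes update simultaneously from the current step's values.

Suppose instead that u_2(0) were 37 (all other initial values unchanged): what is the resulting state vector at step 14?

Simulating step by step:
t=0: [42, 118, 37, 7, 96, 111, 25, 105, 89, 98]
t=1: [64, 56, 73, 90, 81, 61, 79, 95, 61, 66]
t=2: [24, 45, 23, 52, 9, 52, 19, 40, 51, 58]
t=3: [70, 82, 72, 87, 54, 98, 51, 87, 78, 88]
t=4: [48, 18, 43, 18, 61, 23, 62, 34, 30, 10]
t=5: [64, 45, 87, 69, 76, 89, 70, 93, 59, 61]
t=6: [35, 60, 24, 65, 22, 45, 30, 27, 47, 77]
t=7: [76, 35, 73, 73, 77, 93, 86, 86, 67, 61]
t=8: [17, 55, 15, 49, 16, 31, 12, 27, 45, 68]
t=9: [61, 67, 59, 70, 42, 93, 46, 72, 74, 76]
t=10: [63, 25, 67, 43, 90, 25, 89, 44, 23, 24]
t=11: [64, 87, 61, 75, 32, 85, 37, 69, 72, 72]
t=12: [59, 19, 62, 29, 87, 25, 81, 35, 20, 22]
t=13: [49, 71, 60, 66, 26, 80, 32, 74, 67, 60]
t=14: [75, 45, 51, 55, 78, 21, 88, 27, 32, 39]

Answer: [75, 45, 51, 55, 78, 21, 88, 27, 32, 39]
Key observation: This trace re-runs the system from the modified initial state.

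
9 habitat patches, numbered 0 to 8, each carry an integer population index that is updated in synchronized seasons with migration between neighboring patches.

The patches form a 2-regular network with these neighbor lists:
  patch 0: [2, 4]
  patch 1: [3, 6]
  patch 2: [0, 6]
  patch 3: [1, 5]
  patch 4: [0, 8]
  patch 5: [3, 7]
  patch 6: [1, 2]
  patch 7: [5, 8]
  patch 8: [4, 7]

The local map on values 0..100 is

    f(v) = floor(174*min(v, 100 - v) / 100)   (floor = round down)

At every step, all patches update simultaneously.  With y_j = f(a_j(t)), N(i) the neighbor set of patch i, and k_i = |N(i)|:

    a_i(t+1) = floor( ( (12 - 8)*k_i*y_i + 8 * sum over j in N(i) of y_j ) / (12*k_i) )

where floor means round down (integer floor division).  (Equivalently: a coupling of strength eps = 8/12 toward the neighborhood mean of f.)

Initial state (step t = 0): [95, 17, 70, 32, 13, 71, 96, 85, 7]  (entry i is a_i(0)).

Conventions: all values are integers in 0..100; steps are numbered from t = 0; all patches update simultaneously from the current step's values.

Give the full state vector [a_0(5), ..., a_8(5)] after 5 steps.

Answer: [76, 78, 81, 73, 71, 72, 83, 72, 72]

Derivation:
t=0: [95, 17, 70, 32, 13, 71, 96, 85, 7]
t=1: [27, 30, 22, 44, 14, 43, 29, 29, 20]
t=2: [36, 59, 44, 67, 34, 66, 46, 52, 36]
t=3: [65, 69, 72, 62, 61, 66, 75, 68, 68]
t=4: [58, 54, 50, 59, 60, 60, 48, 56, 59]
t=5: [76, 78, 81, 73, 71, 72, 83, 72, 72]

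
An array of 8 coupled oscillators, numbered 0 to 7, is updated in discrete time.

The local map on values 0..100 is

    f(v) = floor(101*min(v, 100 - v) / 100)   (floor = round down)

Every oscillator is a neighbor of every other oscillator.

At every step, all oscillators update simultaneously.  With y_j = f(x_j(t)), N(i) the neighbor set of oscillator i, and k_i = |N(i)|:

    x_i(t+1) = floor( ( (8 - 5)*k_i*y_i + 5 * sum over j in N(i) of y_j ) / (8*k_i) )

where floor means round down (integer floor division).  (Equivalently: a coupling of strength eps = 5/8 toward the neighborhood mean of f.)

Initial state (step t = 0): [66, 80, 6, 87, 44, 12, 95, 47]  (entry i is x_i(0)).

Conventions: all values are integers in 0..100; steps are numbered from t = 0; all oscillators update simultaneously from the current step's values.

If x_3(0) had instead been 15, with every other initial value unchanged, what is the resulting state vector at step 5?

Answer: [21, 21, 21, 21, 21, 21, 21, 21]
Key observation: This trace re-runs the system from the modified initial state.

Derivation:
t=0: [66, 80, 6, 15, 44, 12, 95, 47]
t=1: [26, 22, 18, 20, 28, 19, 17, 29]
t=2: [23, 22, 21, 21, 23, 21, 20, 24]
t=3: [22, 21, 21, 21, 22, 21, 21, 22]
t=4: [21, 21, 21, 21, 21, 21, 21, 21]
t=5: [21, 21, 21, 21, 21, 21, 21, 21]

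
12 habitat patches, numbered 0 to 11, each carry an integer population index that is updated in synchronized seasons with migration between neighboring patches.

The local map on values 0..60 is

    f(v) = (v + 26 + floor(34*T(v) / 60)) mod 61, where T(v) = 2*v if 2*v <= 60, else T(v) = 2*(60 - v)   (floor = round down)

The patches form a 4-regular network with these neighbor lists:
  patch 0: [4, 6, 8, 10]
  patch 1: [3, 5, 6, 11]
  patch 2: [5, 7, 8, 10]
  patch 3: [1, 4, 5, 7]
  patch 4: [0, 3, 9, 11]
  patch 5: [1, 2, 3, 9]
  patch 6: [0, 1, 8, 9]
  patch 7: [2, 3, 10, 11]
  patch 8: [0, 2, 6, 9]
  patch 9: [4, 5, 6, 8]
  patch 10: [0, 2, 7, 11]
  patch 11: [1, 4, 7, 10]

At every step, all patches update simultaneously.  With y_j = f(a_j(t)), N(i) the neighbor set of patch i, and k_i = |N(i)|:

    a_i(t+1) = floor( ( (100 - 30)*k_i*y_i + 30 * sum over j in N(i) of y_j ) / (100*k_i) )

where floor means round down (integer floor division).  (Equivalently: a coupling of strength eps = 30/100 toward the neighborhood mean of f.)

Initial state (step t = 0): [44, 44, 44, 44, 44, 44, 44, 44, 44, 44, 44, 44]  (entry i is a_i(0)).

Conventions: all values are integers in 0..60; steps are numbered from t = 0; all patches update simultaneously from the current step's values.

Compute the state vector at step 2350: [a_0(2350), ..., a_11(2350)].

Answer: [20, 20, 20, 20, 20, 20, 20, 20, 20, 20, 20, 20]
Key observation: The state at step 1, [27, 27, 27, 27, 27, 27, 27, 27, 27, 27, 27, 27], reappears at step 9: the system is in a cycle of period 8 from step 1 on.  Therefore the state at step 2350 equals the state at step 1 + ((2350 - 1) mod 8) = 6, which is [20, 20, 20, 20, 20, 20, 20, 20, 20, 20, 20, 20].

Derivation:
t=0: [44, 44, 44, 44, 44, 44, 44, 44, 44, 44, 44, 44]
t=1: [27, 27, 27, 27, 27, 27, 27, 27, 27, 27, 27, 27]
t=2: [22, 22, 22, 22, 22, 22, 22, 22, 22, 22, 22, 22]
t=3: [11, 11, 11, 11, 11, 11, 11, 11, 11, 11, 11, 11]
t=4: [49, 49, 49, 49, 49, 49, 49, 49, 49, 49, 49, 49]
t=5: [26, 26, 26, 26, 26, 26, 26, 26, 26, 26, 26, 26]
t=6: [20, 20, 20, 20, 20, 20, 20, 20, 20, 20, 20, 20]
t=7: [7, 7, 7, 7, 7, 7, 7, 7, 7, 7, 7, 7]
t=8: [40, 40, 40, 40, 40, 40, 40, 40, 40, 40, 40, 40]
t=9: [27, 27, 27, 27, 27, 27, 27, 27, 27, 27, 27, 27]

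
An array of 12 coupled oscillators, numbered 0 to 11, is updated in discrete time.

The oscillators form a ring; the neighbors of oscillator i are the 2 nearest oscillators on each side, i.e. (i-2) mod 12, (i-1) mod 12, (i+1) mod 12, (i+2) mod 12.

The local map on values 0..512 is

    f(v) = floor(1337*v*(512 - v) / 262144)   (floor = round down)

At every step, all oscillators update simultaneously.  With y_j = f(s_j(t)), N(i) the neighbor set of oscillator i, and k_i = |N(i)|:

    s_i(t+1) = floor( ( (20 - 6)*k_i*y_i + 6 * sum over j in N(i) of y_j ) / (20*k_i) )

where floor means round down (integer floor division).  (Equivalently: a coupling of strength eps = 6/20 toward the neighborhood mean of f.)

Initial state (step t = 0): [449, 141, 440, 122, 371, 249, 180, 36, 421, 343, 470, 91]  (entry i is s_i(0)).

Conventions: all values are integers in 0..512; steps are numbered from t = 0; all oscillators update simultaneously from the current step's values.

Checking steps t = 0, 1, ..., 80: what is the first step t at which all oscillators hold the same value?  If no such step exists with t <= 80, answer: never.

Answer: never
Key observation: The state at step 7 reappears at step 9 — the system is in a cycle of period 2 from step 7 on.  No step 0..9 is synchronized, and the cycle repeats forever, so no step up to 80 (or ever) has all oscillators equal.

Derivation:
t=0: [449, 141, 440, 122, 371, 249, 180, 36, 421, 343, 470, 91]  (not all equal)
t=1: [154, 241, 181, 246, 264, 301, 278, 145, 195, 249, 132, 196]  (not all equal)
t=2: [287, 325, 309, 330, 330, 321, 324, 287, 309, 320, 271, 310]  (not all equal)
t=3: [326, 311, 317, 307, 307, 312, 311, 324, 319, 316, 329, 319]  (not all equal)
t=4: [310, 316, 315, 319, 319, 317, 317, 311, 313, 313, 308, 313]  (not all equal)
t=5: [318, 315, 315, 314, 314, 315, 315, 317, 317, 317, 319, 317]  (not all equal)
t=6: [314, 315, 316, 316, 316, 316, 315, 315, 315, 314, 314, 314]  (not all equal)
t=7: [316, 316, 315, 315, 315, 315, 315, 316, 316, 316, 316, 316]  (not all equal)
t=8: [315, 315, 315, 315, 316, 315, 315, 315, 315, 315, 315, 315]  (not all equal)
t=9: [316, 316, 315, 315, 315, 315, 315, 316, 316, 316, 316, 316]  (not all equal)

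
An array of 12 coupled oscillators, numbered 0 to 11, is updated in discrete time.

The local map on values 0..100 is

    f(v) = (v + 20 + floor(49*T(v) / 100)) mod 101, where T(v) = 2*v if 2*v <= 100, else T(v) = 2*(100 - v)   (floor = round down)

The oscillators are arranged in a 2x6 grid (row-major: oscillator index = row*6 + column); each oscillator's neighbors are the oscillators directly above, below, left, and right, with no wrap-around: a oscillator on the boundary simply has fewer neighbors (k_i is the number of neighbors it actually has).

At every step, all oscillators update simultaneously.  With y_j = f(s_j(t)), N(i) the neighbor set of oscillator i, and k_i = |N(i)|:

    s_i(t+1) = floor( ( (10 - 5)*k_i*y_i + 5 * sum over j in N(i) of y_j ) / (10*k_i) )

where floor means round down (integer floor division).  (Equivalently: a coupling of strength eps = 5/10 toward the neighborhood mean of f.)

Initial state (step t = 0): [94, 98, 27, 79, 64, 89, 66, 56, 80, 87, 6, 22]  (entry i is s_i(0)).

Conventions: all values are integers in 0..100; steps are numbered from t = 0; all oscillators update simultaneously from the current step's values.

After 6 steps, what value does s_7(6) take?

Simulating step by step:
t=0: [94, 98, 27, 79, 64, 89, 66, 56, 80, 87, 6, 22]
t=1: [18, 27, 45, 27, 20, 29, 18, 18, 27, 20, 32, 43]
t=2: [59, 56, 40, 57, 68, 54, 55, 61, 56, 67, 61, 42]
t=3: [18, 31, 58, 31, 18, 14, 18, 18, 31, 18, 15, 10]
t=4: [61, 61, 49, 61, 57, 47, 55, 63, 61, 62, 49, 43]
t=5: [18, 17, 17, 17, 16, 11, 18, 18, 17, 17, 14, 9]
t=6: [54, 53, 53, 52, 49, 42, 55, 54, 53, 52, 47, 40]

Answer: s_7(6) = 54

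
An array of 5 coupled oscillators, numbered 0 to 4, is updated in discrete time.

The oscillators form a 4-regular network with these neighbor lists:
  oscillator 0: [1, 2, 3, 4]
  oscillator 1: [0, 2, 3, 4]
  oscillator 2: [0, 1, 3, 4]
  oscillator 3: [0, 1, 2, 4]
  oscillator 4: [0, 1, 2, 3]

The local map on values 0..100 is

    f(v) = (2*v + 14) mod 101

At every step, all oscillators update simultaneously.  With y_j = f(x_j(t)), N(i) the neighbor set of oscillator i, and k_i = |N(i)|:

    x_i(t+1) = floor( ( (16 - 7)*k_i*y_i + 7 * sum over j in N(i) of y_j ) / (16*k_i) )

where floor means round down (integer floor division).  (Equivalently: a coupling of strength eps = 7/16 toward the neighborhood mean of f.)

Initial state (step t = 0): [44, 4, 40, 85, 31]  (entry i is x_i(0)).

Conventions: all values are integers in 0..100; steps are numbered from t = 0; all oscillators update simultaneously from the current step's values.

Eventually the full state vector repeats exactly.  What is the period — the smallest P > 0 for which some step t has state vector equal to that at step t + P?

Answer: 14
Key observation: The state at step 60, [53, 55, 53, 48, 48], reappears at step 74 — and no state repeats earlier — so the cycle the system enters has period 14.

Derivation:
t=0: [44, 4, 40, 85, 31]
t=1: [30, 40, 72, 67, 64]
t=2: [67, 76, 60, 55, 52]
t=3: [41, 49, 35, 30, 27]
t=4: [79, 41, 74, 69, 67]
t=5: [67, 79, 63, 58, 56]
t=6: [44, 55, 40, 36, 34]
t=7: [31, 41, 73, 70, 68]
t=8: [70, 79, 63, 60, 58]
t=9: [48, 56, 42, 39, 37]
t=10: [38, 45, 78, 75, 74]
t=11: [72, 32, 62, 59, 58]
t=12: [51, 60, 42, 39, 38]
t=13: [42, 50, 80, 77, 76]
t=14: [78, 40, 67, 64, 64]
t=15: [63, 74, 53, 50, 50]
t=16: [33, 43, 24, 21, 21]
t=17: [74, 84, 66, 64, 64]
t=18: [57, 66, 49, 48, 48]
t=19: [23, 31, 16, 15, 15]
t=20: [56, 63, 50, 49, 49]
t=21: [22, 28, 16, 15, 15]
t=22: [54, 60, 49, 48, 48]
t=23: [18, 24, 14, 13, 13]
t=24: [48, 53, 44, 43, 43]
t=25: [29, 33, 25, 70, 70]
t=26: [67, 71, 64, 59, 59]
t=27: [43, 47, 41, 36, 36]
t=28: [86, 44, 84, 79, 79]
t=29: [72, 34, 70, 65, 65]
t=30: [56, 67, 54, 49, 49]
t=31: [23, 33, 22, 17, 17]
t=32: [59, 68, 58, 53, 53]
t=33: [30, 38, 29, 24, 24]
t=34: [72, 80, 72, 67, 67]
t=35: [56, 63, 56, 52, 52]
t=36: [24, 31, 24, 21, 21]
t=37: [62, 68, 62, 59, 59]
t=38: [37, 42, 37, 34, 34]
t=39: [87, 92, 87, 85, 85]
t=40: [87, 91, 87, 85, 85]
t=41: [87, 90, 87, 85, 85]
t=42: [86, 89, 86, 84, 84]
t=43: [84, 87, 84, 82, 82]
t=44: [80, 83, 80, 78, 78]
t=45: [72, 75, 72, 70, 70]
t=46: [56, 59, 56, 54, 54]
t=47: [24, 27, 24, 22, 22]
t=48: [61, 64, 61, 59, 59]
t=49: [34, 37, 34, 32, 32]
t=50: [81, 84, 81, 79, 79]
t=51: [74, 77, 74, 72, 72]
t=52: [60, 63, 60, 58, 58]
t=53: [32, 35, 32, 30, 30]
t=54: [77, 80, 77, 75, 75]
t=55: [66, 69, 66, 64, 64]
t=56: [44, 47, 44, 42, 42]
t=57: [22, 25, 22, 66, 66]
t=58: [55, 58, 55, 49, 49]
t=59: [21, 23, 21, 15, 15]
t=60: [53, 55, 53, 48, 48]
t=61: [17, 19, 17, 12, 12]
t=62: [46, 48, 46, 41, 41]
t=63: [25, 27, 25, 66, 66]
t=64: [60, 62, 60, 51, 51]
t=65: [29, 31, 29, 21, 21]
t=66: [68, 70, 68, 61, 61]
t=67: [46, 48, 46, 40, 40]
t=68: [24, 26, 24, 65, 65]
t=69: [58, 60, 58, 49, 49]
t=70: [25, 27, 25, 17, 17]
t=71: [60, 62, 60, 53, 53]
t=72: [30, 32, 30, 24, 24]
t=73: [71, 73, 71, 66, 66]
t=74: [53, 55, 53, 48, 48]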